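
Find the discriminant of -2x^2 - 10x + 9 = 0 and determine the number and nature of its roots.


For ax^2 + bx + c = 0, discriminant D = b^2 - 4ac
Here a = -2, b = -10, c = 9
D = (-10)^2 - 4(-2)(9) = 100 + 72 = 172

D = 172 > 0 but not a perfect square
The equation has 2 distinct real irrational roots.

Discriminant = 172, 2 distinct real irrational roots


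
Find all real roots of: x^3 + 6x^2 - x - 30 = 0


Let p(x) = x^3 + 6x^2 - x - 30. By the rational root theorem (leading coefficient 1), any rational root is an integer divisor of 30: try ±1, ±2, ... in turn.
Test x = 1: value = -24 ≠ 0.
Test x = -1: value = -24 ≠ 0.
Test x = 2: value = 0 ✓, so (x - 2) is a factor.
Synthetic division by (x - 2): bring down 1; 1(2) + 6 = 8; 8(2) - 1 = 15; 15(2) - 30 = 0 → quotient x^2 + 8x + 15, remainder 0.
Solve the quadratic x^2 + 8x + 15 = 0: discriminant = 8^2 - 4(1)(15) = 64 - 60 = 4.
sqrt(4) = 2, so x = (-8 ± 2)/2: x = -3 or x = -5.

x = -5, x = -3, x = 2


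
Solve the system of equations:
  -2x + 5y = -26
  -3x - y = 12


Using Cramer's rule:
Determinant D = (-2)(-1) - (-3)(5) = 2 + 15 = 17
Dx = (-26)(-1) - (12)(5) = 26 - 60 = -34
Dy = (-2)(12) - (-3)(-26) = -24 - 78 = -102
x = Dx/D = -34/17 = -2
y = Dy/D = -102/17 = -6

x = -2, y = -6


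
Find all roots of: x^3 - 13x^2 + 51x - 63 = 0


Let p(x) = x^3 - 13x^2 + 51x - 63. By the rational root theorem (leading coefficient 1), any rational root is an integer divisor of 63: try ±1, ±2, ... in turn.
Test x = 1: value = -24 ≠ 0.
Test x = -1: value = -128 ≠ 0.
Test x = 3: value = 0 ✓, so (x - 3) is a factor.
Synthetic division by (x - 3): bring down 1; 1(3) - 13 = -10; (-10)(3) + 51 = 21; 21(3) - 63 = 0 → quotient x^2 - 10x + 21, remainder 0.
Solve the quadratic x^2 - 10x + 21 = 0: discriminant = (-10)^2 - 4(1)(21) = 100 - 84 = 16.
sqrt(16) = 4, so x = (10 ± 4)/2: x = 7 or x = 3.
Collecting all roots found:

x = 3 (multiplicity 2), x = 7


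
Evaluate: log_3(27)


We need the exponent such that 3^? = 27
3^3 = 27
Therefore log_3(27) = 3

3


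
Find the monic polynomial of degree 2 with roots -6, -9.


A monic polynomial with roots -6, -9 is:
p(x) = (x + 6)(x + 9)
After multiplying by (x + 6): x + 6
After multiplying by (x + 9): x^2 + 15x + 54

x^2 + 15x + 54


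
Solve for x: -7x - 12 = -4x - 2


Starting with: -7x - 12 = -4x - 2
Move all x terms to left: (-7 + 4)x = -2 + 12
Simplify: -3x = 10
Divide both sides by -3: x = -10/3

x = -10/3


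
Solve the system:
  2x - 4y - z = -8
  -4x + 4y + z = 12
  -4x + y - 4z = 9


Using Cramer's rule. Expand each determinant along the first row.
D  = 2*[4*(-4) - 1*1] - (-4)*[(-4)*(-4) - 1*(-4)] + (-1)*[(-4)*1 - 4*(-4)]
  = 2*(-17) - (-4)*(20) + (-1)*(12) = 34
Dx = (-8)*[4*(-4) - 1*1] - (-4)*[12*(-4) - 1*9] + (-1)*[12*1 - 4*9]
  = (-8)*(-17) - (-4)*(-57) + (-1)*(-24) = -68
Dy = 2*[12*(-4) - 1*9] - (-8)*[(-4)*(-4) - 1*(-4)] + (-1)*[(-4)*9 - 12*(-4)]
  = 2*(-57) - (-8)*(20) + (-1)*(12) = 34
Dz = 2*[4*9 - 12*1] - (-4)*[(-4)*9 - 12*(-4)] + (-8)*[(-4)*1 - 4*(-4)]
  = 2*(24) - (-4)*(12) + (-8)*(12) = 0
x = Dx/D = -68/34 = -2, y = Dy/D = 34/34 = 1, z = Dz/D = 0/34 = 0
Check eq1: (2)(-2) + (-4)(1) + (-1)(0) = -8 = -8 ✓
Check eq2: (-4)(-2) + (4)(1) + (1)(0) = 12 = 12 ✓
Check eq3: (-4)(-2) + (1)(1) + (-4)(0) = 9 = 9 ✓

x = -2, y = 1, z = 0


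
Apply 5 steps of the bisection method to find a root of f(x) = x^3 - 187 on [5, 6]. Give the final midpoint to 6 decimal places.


f(x) = x^3 - 187
f(5) = -62 < 0
f(6) = 29 > 0

Step 1: midpoint = (5.000000 + 6.000000)/2 = 5.500000
  f(5.500000) = -20.625000
  f(mid) < 0, so root is in [5.500000, 6.000000]

Step 2: midpoint = (5.500000 + 6.000000)/2 = 5.750000
  f(5.750000) = 3.109375
  f(mid) > 0, so root is in [5.500000, 5.750000]

Step 3: midpoint = (5.500000 + 5.750000)/2 = 5.625000
  f(5.625000) = -9.021484
  f(mid) < 0, so root is in [5.625000, 5.750000]

Step 4: midpoint = (5.625000 + 5.750000)/2 = 5.687500
  f(5.687500) = -3.022705
  f(mid) < 0, so root is in [5.687500, 5.750000]

Step 5: midpoint = (5.687500 + 5.750000)/2 = 5.718750
  f(5.718750) = 0.026581
  f(mid) > 0, so root is in [5.687500, 5.718750]

midpoint = 5.718750


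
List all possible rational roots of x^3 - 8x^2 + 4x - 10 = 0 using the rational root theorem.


Rational root theorem: possible roots are ±p/q where:
  p divides the constant term (-10): p ∈ {1, 2, 5, 10}
  q divides the leading coefficient (1): q ∈ {1}

All possible rational roots: -10, -5, -2, -1, 1, 2, 5, 10

-10, -5, -2, -1, 1, 2, 5, 10


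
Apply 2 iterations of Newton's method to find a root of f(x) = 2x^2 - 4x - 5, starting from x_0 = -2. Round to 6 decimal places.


Newton's method: x_(n+1) = x_n - f(x_n)/f'(x_n)
f(x) = 2x^2 - 4x - 5
f'(x) = 4x - 4

Iteration 1:
  f(-2.000000) = 11.000000
  f'(-2.000000) = -12.000000
  x_1 = -2.000000 - (11.000000)/(-12.000000) = -1.083333

Iteration 2:
  f(-1.083333) = 1.680556
  f'(-1.083333) = -8.333333
  x_2 = -1.083333 - (1.680556)/(-8.333333) = -0.881667

x_2 = -0.881667


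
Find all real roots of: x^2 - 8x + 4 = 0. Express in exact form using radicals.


Using the quadratic formula: x = (-b ± sqrt(b^2 - 4ac)) / (2a)
Here a = 1, b = -8, c = 4
Discriminant = b^2 - 4ac = (-8)^2 - 4(1)(4) = 64 - 16 = 48
Since discriminant = 48 > 0, there are two real roots.
x = (8 ± 4*sqrt(3)) / 2
Simplifying: x = 4 ± 2*sqrt(3)
Numerically: x ≈ 7.4641 or x ≈ 0.5359

x = 4 + 2*sqrt(3) or x = 4 - 2*sqrt(3)


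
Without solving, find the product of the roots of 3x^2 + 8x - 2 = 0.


By Vieta's formulas for ax^2 + bx + c = 0:
  Sum of roots = -b/a
  Product of roots = c/a

Here a = 3, b = 8, c = -2
Sum = -(8)/3 = -8/3
Product = -2/3 = -2/3

Product = -2/3


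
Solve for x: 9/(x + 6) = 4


Multiply both sides by (x + 6): 9 = 4(x + 6)
Distribute: 9 = 4x + 24
4x = 9 - 24 = -15
x = -15/4

x = -15/4


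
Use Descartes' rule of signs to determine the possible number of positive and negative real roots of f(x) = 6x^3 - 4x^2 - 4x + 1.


Descartes' rule of signs:

For positive roots, count sign changes in f(x) = 6x^3 - 4x^2 - 4x + 1:
Signs of coefficients: +, -, -, +
Number of sign changes: 2
Possible positive real roots: 2, 0

For negative roots, examine f(-x) = -6x^3 - 4x^2 + 4x + 1:
Signs of coefficients: -, -, +, +
Number of sign changes: 1
Possible negative real roots: 1

Positive roots: 2 or 0; Negative roots: 1


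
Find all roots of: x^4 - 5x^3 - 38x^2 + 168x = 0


The constant term is 0, so x = 0 is a root. Factor out x:
  x^3 - 5x^2 - 38x + 168 = 0
Let p(x) = x^3 - 5x^2 - 38x + 168. By the rational root theorem (leading coefficient 1), any rational root is an integer divisor of 168: try ±1, ±2, ... in turn.
Test x = 1: value = 126 ≠ 0.
Test x = -1: value = 200 ≠ 0.
Test x = 2: value = 80 ≠ 0.
Test x = -2: value = 216 ≠ 0.
Test x = 3: value = 36 ≠ 0.
Test x = -3: value = 210 ≠ 0.
Test x = 4: value = 0 ✓, so (x - 4) is a factor.
Synthetic division by (x - 4): bring down 1; 1(4) - 5 = -1; (-1)(4) - 38 = -42; (-42)(4) + 168 = 0 → quotient x^2 - x - 42, remainder 0.
Solve the quadratic x^2 - x - 42 = 0: discriminant = (-1)^2 - 4(1)(-42) = 1 + 168 = 169.
sqrt(169) = 13, so x = (1 ± 13)/2: x = 7 or x = -6.
Collecting all roots found:

x = -6, x = 0, x = 4, x = 7


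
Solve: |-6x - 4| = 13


An absolute value equation |expr| = 13 gives two cases:
Case 1: -6x - 4 = 13
  -6x = 17, so x = -17/6
Case 2: -6x - 4 = -13
  -6x = -9, so x = 3/2

x = -17/6, x = 3/2


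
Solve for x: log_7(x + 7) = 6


Convert to exponential form: x + 7 = 7^6 = 117649
x = 117649 - 7 = 117642
Check: log_7(117642 + 7) = log_7(117649) = log_7(117649) = 6 ✓

x = 117642


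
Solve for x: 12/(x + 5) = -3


Multiply both sides by (x + 5): 12 = -3(x + 5)
Distribute: 12 = -3x - 15
-3x = 12 + 15 = 27
x = -9

x = -9


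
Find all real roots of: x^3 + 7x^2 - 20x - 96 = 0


Let p(x) = x^3 + 7x^2 - 20x - 96. By the rational root theorem (leading coefficient 1), any rational root is an integer divisor of 96: try ±1, ±2, ... in turn.
Test x = 1: value = -108 ≠ 0.
Test x = -1: value = -70 ≠ 0.
Test x = 2: value = -100 ≠ 0.
Test x = -2: value = -36 ≠ 0.
Test x = 3: value = -66 ≠ 0.
Test x = -3: value = 0 ✓, so (x + 3) is a factor.
Synthetic division by (x + 3): bring down 1; 1(-3) + 7 = 4; 4(-3) - 20 = -32; (-32)(-3) - 96 = 0 → quotient x^2 + 4x - 32, remainder 0.
Solve the quadratic x^2 + 4x - 32 = 0: discriminant = 4^2 - 4(1)(-32) = 16 + 128 = 144.
sqrt(144) = 12, so x = (-4 ± 12)/2: x = 4 or x = -8.

x = -8, x = -3, x = 4


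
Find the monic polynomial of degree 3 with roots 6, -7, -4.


A monic polynomial with roots 6, -7, -4 is:
p(x) = (x - 6)(x + 7)(x + 4)
After multiplying by (x - 6): x - 6
After multiplying by (x + 7): x^2 + x - 42
After multiplying by (x + 4): x^3 + 5x^2 - 38x - 168

x^3 + 5x^2 - 38x - 168


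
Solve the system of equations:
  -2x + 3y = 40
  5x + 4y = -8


Using Cramer's rule:
Determinant D = (-2)(4) - (5)(3) = -8 - 15 = -23
Dx = (40)(4) - (-8)(3) = 160 + 24 = 184
Dy = (-2)(-8) - (5)(40) = 16 - 200 = -184
x = Dx/D = 184/-23 = -8
y = Dy/D = -184/-23 = 8

x = -8, y = 8


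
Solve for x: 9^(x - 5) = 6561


Express both sides with the same base.
6561 = 9^4
Since the bases match, equate exponents: x - 5 = 4
So x = 4 - (-5) = 9

x = 9


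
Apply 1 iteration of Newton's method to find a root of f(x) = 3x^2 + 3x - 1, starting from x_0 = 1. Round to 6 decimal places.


Newton's method: x_(n+1) = x_n - f(x_n)/f'(x_n)
f(x) = 3x^2 + 3x - 1
f'(x) = 6x + 3

Iteration 1:
  f(1.000000) = 5.000000
  f'(1.000000) = 9.000000
  x_1 = 1.000000 - (5.000000)/(9.000000) = 0.444444

x_1 = 0.444444


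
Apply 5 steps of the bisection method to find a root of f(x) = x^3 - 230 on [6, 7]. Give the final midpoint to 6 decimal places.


f(x) = x^3 - 230
f(6) = -14 < 0
f(7) = 113 > 0

Step 1: midpoint = (6.000000 + 7.000000)/2 = 6.500000
  f(6.500000) = 44.625000
  f(mid) > 0, so root is in [6.000000, 6.500000]

Step 2: midpoint = (6.000000 + 6.500000)/2 = 6.250000
  f(6.250000) = 14.140625
  f(mid) > 0, so root is in [6.000000, 6.250000]

Step 3: midpoint = (6.000000 + 6.250000)/2 = 6.125000
  f(6.125000) = -0.216797
  f(mid) < 0, so root is in [6.125000, 6.250000]

Step 4: midpoint = (6.125000 + 6.250000)/2 = 6.187500
  f(6.187500) = 6.889404
  f(mid) > 0, so root is in [6.125000, 6.187500]

Step 5: midpoint = (6.125000 + 6.187500)/2 = 6.156250
  f(6.156250) = 3.318268
  f(mid) > 0, so root is in [6.125000, 6.156250]

midpoint = 6.156250


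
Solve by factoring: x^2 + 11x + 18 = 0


We need two numbers that multiply to 18 and add to 11.
Those numbers are 2 and 9 (since 2 * 9 = 18 and 2 + 9 = 11).
So x^2 + 11x + 18 = (x + 2)(x + 9) = 0
Setting each factor to zero: x = -2 or x = -9

x = -9, x = -2


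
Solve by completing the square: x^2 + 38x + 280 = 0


Start: x^2 + 38x + 280 = 0
Move constant: x^2 + 38x = -280
Half of 38 is 19, squared is 361
Add 361 to both sides: x^2 + 38x + 361 = 81
(x + 19)^2 = 81
x + 19 = ±9
x = -19 + 9 = -10 or x = -19 - 9 = -28

x = -28, x = -10


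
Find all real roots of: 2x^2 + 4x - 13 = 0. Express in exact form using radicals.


Using the quadratic formula: x = (-b ± sqrt(b^2 - 4ac)) / (2a)
Here a = 2, b = 4, c = -13
Discriminant = b^2 - 4ac = 4^2 - 4(2)(-13) = 16 + 104 = 120
Since discriminant = 120 > 0, there are two real roots.
x = (-4 ± 2*sqrt(30)) / 4
Simplifying: x = (-2 ± sqrt(30)) / 2
Numerically: x ≈ 1.7386 or x ≈ -3.7386

x = (-2 + sqrt(30)) / 2 or x = (-2 - sqrt(30)) / 2


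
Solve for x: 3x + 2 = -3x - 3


Starting with: 3x + 2 = -3x - 3
Move all x terms to left: (3 + 3)x = -3 - 2
Simplify: 6x = -5
Divide both sides by 6: x = -5/6

x = -5/6


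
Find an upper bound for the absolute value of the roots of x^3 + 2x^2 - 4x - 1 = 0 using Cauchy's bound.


Cauchy's bound: all roots r satisfy |r| <= 1 + max(|a_i/a_n|) for i = 0,...,n-1
where a_n is the leading coefficient.

Coefficients: [1, 2, -4, -1]
Leading coefficient a_n = 1
Ratios |a_i/a_n|: 2, 4, 1
Maximum ratio: 4
Cauchy's bound: |r| <= 1 + 4 = 5

Upper bound = 5


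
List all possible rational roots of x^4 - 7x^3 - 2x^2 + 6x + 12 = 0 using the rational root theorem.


Rational root theorem: possible roots are ±p/q where:
  p divides the constant term (12): p ∈ {1, 2, 3, 4, 6, 12}
  q divides the leading coefficient (1): q ∈ {1}

All possible rational roots: -12, -6, -4, -3, -2, -1, 1, 2, 3, 4, 6, 12

-12, -6, -4, -3, -2, -1, 1, 2, 3, 4, 6, 12


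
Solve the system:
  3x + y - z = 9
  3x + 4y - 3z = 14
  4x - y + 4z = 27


Using Cramer's rule. Expand each determinant along the first row.
D  = 3*[4*4 - (-3)*(-1)] - 1*[3*4 - (-3)*4] + (-1)*[3*(-1) - 4*4]
  = 3*(13) - 1*(24) + (-1)*(-19) = 34
Dx = 9*[4*4 - (-3)*(-1)] - 1*[14*4 - (-3)*27] + (-1)*[14*(-1) - 4*27]
  = 9*(13) - 1*(137) + (-1)*(-122) = 102
Dy = 3*[14*4 - (-3)*27] - 9*[3*4 - (-3)*4] + (-1)*[3*27 - 14*4]
  = 3*(137) - 9*(24) + (-1)*(25) = 170
Dz = 3*[4*27 - 14*(-1)] - 1*[3*27 - 14*4] + 9*[3*(-1) - 4*4]
  = 3*(122) - 1*(25) + 9*(-19) = 170
x = Dx/D = 102/34 = 3, y = Dy/D = 170/34 = 5, z = Dz/D = 170/34 = 5
Check eq1: (3)(3) + (1)(5) + (-1)(5) = 9 = 9 ✓
Check eq2: (3)(3) + (4)(5) + (-3)(5) = 14 = 14 ✓
Check eq3: (4)(3) + (-1)(5) + (4)(5) = 27 = 27 ✓

x = 3, y = 5, z = 5


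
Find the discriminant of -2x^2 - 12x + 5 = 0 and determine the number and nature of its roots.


For ax^2 + bx + c = 0, discriminant D = b^2 - 4ac
Here a = -2, b = -12, c = 5
D = (-12)^2 - 4(-2)(5) = 144 + 40 = 184

D = 184 > 0 but not a perfect square
The equation has 2 distinct real irrational roots.

Discriminant = 184, 2 distinct real irrational roots


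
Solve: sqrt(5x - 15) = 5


Square both sides: 5x - 15 = 5^2 = 25
5x = 25 + 15 = 40
x = 8
Check: sqrt(5*8 - 15) = sqrt(25) = 5 ✓

x = 8


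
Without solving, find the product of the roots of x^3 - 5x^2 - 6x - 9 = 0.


By Vieta's formulas for x^3 + bx^2 + cx + d = 0:
  r1 + r2 + r3 = -b/a = 5
  r1*r2 + r1*r3 + r2*r3 = c/a = -6
  r1*r2*r3 = -d/a = 9


Product = 9


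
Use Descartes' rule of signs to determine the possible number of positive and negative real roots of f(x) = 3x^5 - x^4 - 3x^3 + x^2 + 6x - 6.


Descartes' rule of signs:

For positive roots, count sign changes in f(x) = 3x^5 - x^4 - 3x^3 + x^2 + 6x - 6:
Signs of coefficients: +, -, -, +, +, -
Number of sign changes: 3
Possible positive real roots: 3, 1

For negative roots, examine f(-x) = -3x^5 - x^4 + 3x^3 + x^2 - 6x - 6:
Signs of coefficients: -, -, +, +, -, -
Number of sign changes: 2
Possible negative real roots: 2, 0

Positive roots: 3 or 1; Negative roots: 2 or 0


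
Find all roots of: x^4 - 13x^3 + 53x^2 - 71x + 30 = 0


Let p(x) = x^4 - 13x^3 + 53x^2 - 71x + 30. By the rational root theorem (leading coefficient 1), any rational root is an integer divisor of 30: try ±1, ±2, ... in turn.
Test x = 1: value = 0 ✓, so (x - 1) is a factor.
Synthetic division by (x - 1): bring down 1; 1(1) - 13 = -12; (-12)(1) + 53 = 41; 41(1) - 71 = -30; (-30)(1) + 30 = 0 → quotient x^3 - 12x^2 + 41x - 30, remainder 0.
Continue with the quotient x^3 - 12x^2 + 41x - 30 (candidates must divide 30; re-test x = 1 first in case it repeats).
Test x = 1: value = 0 ✓, so (x - 1) is a factor.
Synthetic division by (x - 1): bring down 1; 1(1) - 12 = -11; (-11)(1) + 41 = 30; 30(1) - 30 = 0 → quotient x^2 - 11x + 30, remainder 0.
Solve the quadratic x^2 - 11x + 30 = 0: discriminant = (-11)^2 - 4(1)(30) = 121 - 120 = 1.
sqrt(1) = 1, so x = (11 ± 1)/2: x = 6 or x = 5.
Collecting all roots found:

x = 1 (multiplicity 2), x = 5, x = 6


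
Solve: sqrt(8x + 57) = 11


Square both sides: 8x + 57 = 11^2 = 121
8x = 121 - 57 = 64
x = 8
Check: sqrt(8*8 + 57) = sqrt(121) = 11 ✓

x = 8


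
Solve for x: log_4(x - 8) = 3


Convert to exponential form: x - 8 = 4^3 = 64
x = 64 + 8 = 72
Check: log_4(72 - 8) = log_4(64) = log_4(64) = 3 ✓

x = 72


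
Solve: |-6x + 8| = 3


An absolute value equation |expr| = 3 gives two cases:
Case 1: -6x + 8 = 3
  -6x = -5, so x = 5/6
Case 2: -6x + 8 = -3
  -6x = -11, so x = 11/6

x = 5/6, x = 11/6


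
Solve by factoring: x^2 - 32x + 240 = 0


We need two numbers that multiply to 240 and add to -32.
Those numbers are -12 and -20 (since (-12) * (-20) = 240 and (-12) + (-20) = -32).
So x^2 - 32x + 240 = (x - 12)(x - 20) = 0
Setting each factor to zero: x = 12 or x = 20

x = 12, x = 20


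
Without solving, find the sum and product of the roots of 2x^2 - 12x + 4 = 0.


By Vieta's formulas for ax^2 + bx + c = 0:
  Sum of roots = -b/a
  Product of roots = c/a

Here a = 2, b = -12, c = 4
Sum = -(-12)/2 = 6
Product = 4/2 = 2

Sum = 6, Product = 2


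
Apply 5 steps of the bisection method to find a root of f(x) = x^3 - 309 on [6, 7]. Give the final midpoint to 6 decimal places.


f(x) = x^3 - 309
f(6) = -93 < 0
f(7) = 34 > 0

Step 1: midpoint = (6.000000 + 7.000000)/2 = 6.500000
  f(6.500000) = -34.375000
  f(mid) < 0, so root is in [6.500000, 7.000000]

Step 2: midpoint = (6.500000 + 7.000000)/2 = 6.750000
  f(6.750000) = -1.453125
  f(mid) < 0, so root is in [6.750000, 7.000000]

Step 3: midpoint = (6.750000 + 7.000000)/2 = 6.875000
  f(6.875000) = 15.951172
  f(mid) > 0, so root is in [6.750000, 6.875000]

Step 4: midpoint = (6.750000 + 6.875000)/2 = 6.812500
  f(6.812500) = 7.169189
  f(mid) > 0, so root is in [6.750000, 6.812500]

Step 5: midpoint = (6.750000 + 6.812500)/2 = 6.781250
  f(6.781250) = 2.838165
  f(mid) > 0, so root is in [6.750000, 6.781250]

midpoint = 6.781250


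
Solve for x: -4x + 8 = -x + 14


Starting with: -4x + 8 = -x + 14
Move all x terms to left: (-4 + 1)x = 14 - 8
Simplify: -3x = 6
Divide both sides by -3: x = -2

x = -2


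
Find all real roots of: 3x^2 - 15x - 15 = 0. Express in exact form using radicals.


Using the quadratic formula: x = (-b ± sqrt(b^2 - 4ac)) / (2a)
Here a = 3, b = -15, c = -15
Discriminant = b^2 - 4ac = (-15)^2 - 4(3)(-15) = 225 + 180 = 405
Since discriminant = 405 > 0, there are two real roots.
x = (15 ± 9*sqrt(5)) / 6
Simplifying: x = (5 ± 3*sqrt(5)) / 2
Numerically: x ≈ 5.8541 or x ≈ -0.8541

x = (5 + 3*sqrt(5)) / 2 or x = (5 - 3*sqrt(5)) / 2


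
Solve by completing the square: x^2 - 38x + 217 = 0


Start: x^2 - 38x + 217 = 0
Move constant: x^2 - 38x = -217
Half of -38 is -19, squared is 361
Add 361 to both sides: x^2 - 38x + 361 = 144
(x - 19)^2 = 144
x - 19 = ±12
x = 19 + 12 = 31 or x = 19 - 12 = 7

x = 7, x = 31


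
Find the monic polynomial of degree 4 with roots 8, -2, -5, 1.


A monic polynomial with roots 8, -2, -5, 1 is:
p(x) = (x - 8)(x + 2)(x + 5)(x - 1)
After multiplying by (x - 8): x - 8
After multiplying by (x + 2): x^2 - 6x - 16
After multiplying by (x + 5): x^3 - x^2 - 46x - 80
After multiplying by (x - 1): x^4 - 2x^3 - 45x^2 - 34x + 80

x^4 - 2x^3 - 45x^2 - 34x + 80


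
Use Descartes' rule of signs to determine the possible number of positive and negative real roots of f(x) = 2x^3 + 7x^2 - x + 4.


Descartes' rule of signs:

For positive roots, count sign changes in f(x) = 2x^3 + 7x^2 - x + 4:
Signs of coefficients: +, +, -, +
Number of sign changes: 2
Possible positive real roots: 2, 0

For negative roots, examine f(-x) = -2x^3 + 7x^2 + x + 4:
Signs of coefficients: -, +, +, +
Number of sign changes: 1
Possible negative real roots: 1

Positive roots: 2 or 0; Negative roots: 1


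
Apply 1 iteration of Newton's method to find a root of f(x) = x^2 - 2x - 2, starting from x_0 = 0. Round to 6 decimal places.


Newton's method: x_(n+1) = x_n - f(x_n)/f'(x_n)
f(x) = x^2 - 2x - 2
f'(x) = 2x - 2

Iteration 1:
  f(0.000000) = -2.000000
  f'(0.000000) = -2.000000
  x_1 = 0.000000 - (-2.000000)/(-2.000000) = -1.000000

x_1 = -1.000000


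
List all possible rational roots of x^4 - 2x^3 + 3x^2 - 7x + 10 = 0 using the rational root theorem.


Rational root theorem: possible roots are ±p/q where:
  p divides the constant term (10): p ∈ {1, 2, 5, 10}
  q divides the leading coefficient (1): q ∈ {1}

All possible rational roots: -10, -5, -2, -1, 1, 2, 5, 10

-10, -5, -2, -1, 1, 2, 5, 10


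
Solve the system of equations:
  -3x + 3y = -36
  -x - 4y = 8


Using Cramer's rule:
Determinant D = (-3)(-4) - (-1)(3) = 12 + 3 = 15
Dx = (-36)(-4) - (8)(3) = 144 - 24 = 120
Dy = (-3)(8) - (-1)(-36) = -24 - 36 = -60
x = Dx/D = 120/15 = 8
y = Dy/D = -60/15 = -4

x = 8, y = -4


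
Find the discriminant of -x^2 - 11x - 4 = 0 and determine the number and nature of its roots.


For ax^2 + bx + c = 0, discriminant D = b^2 - 4ac
Here a = -1, b = -11, c = -4
D = (-11)^2 - 4(-1)(-4) = 121 - 16 = 105

D = 105 > 0 but not a perfect square
The equation has 2 distinct real irrational roots.

Discriminant = 105, 2 distinct real irrational roots


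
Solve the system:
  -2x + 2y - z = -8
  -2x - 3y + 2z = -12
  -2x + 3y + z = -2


Using Cramer's rule. Expand each determinant along the first row.
D  = (-2)*[(-3)*1 - 2*3] - 2*[(-2)*1 - 2*(-2)] + (-1)*[(-2)*3 - (-3)*(-2)]
  = (-2)*(-9) - 2*(2) + (-1)*(-12) = 26
Dx = (-8)*[(-3)*1 - 2*3] - 2*[(-12)*1 - 2*(-2)] + (-1)*[(-12)*3 - (-3)*(-2)]
  = (-8)*(-9) - 2*(-8) + (-1)*(-42) = 130
Dy = (-2)*[(-12)*1 - 2*(-2)] - (-8)*[(-2)*1 - 2*(-2)] + (-1)*[(-2)*(-2) - (-12)*(-2)]
  = (-2)*(-8) - (-8)*(2) + (-1)*(-20) = 52
Dz = (-2)*[(-3)*(-2) - (-12)*3] - 2*[(-2)*(-2) - (-12)*(-2)] + (-8)*[(-2)*3 - (-3)*(-2)]
  = (-2)*(42) - 2*(-20) + (-8)*(-12) = 52
x = Dx/D = 130/26 = 5, y = Dy/D = 52/26 = 2, z = Dz/D = 52/26 = 2
Check eq1: (-2)(5) + (2)(2) + (-1)(2) = -8 = -8 ✓
Check eq2: (-2)(5) + (-3)(2) + (2)(2) = -12 = -12 ✓
Check eq3: (-2)(5) + (3)(2) + (1)(2) = -2 = -2 ✓

x = 5, y = 2, z = 2


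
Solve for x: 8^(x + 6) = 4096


Express both sides with the same base.
4096 = 8^4
Since the bases match, equate exponents: x + 6 = 4
So x = 4 - (6) = -2

x = -2


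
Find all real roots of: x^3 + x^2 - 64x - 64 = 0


Let p(x) = x^3 + x^2 - 64x - 64. By the rational root theorem (leading coefficient 1), any rational root is an integer divisor of 64: try ±1, ±2, ... in turn.
Test x = 1: value = -126 ≠ 0.
Test x = -1: value = 0 ✓, so (x + 1) is a factor.
Synthetic division by (x + 1): bring down 1; 1(-1) + 1 = 0; 0(-1) - 64 = -64; (-64)(-1) - 64 = 0 → quotient x^2 - 64, remainder 0.
Solve the quadratic x^2 - 64 = 0: discriminant = 0^2 - 4(1)(-64) = 0 + 256 = 256.
sqrt(256) = 16, so x = (0 ± 16)/2: x = 8 or x = -8.

x = -8, x = -1, x = 8


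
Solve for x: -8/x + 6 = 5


Subtract 6 from both sides: -8/x = -1
Multiply both sides by x: -8 = -1 * x
Divide by -1: x = 8

x = 8


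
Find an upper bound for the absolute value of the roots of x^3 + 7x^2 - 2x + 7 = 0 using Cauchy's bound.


Cauchy's bound: all roots r satisfy |r| <= 1 + max(|a_i/a_n|) for i = 0,...,n-1
where a_n is the leading coefficient.

Coefficients: [1, 7, -2, 7]
Leading coefficient a_n = 1
Ratios |a_i/a_n|: 7, 2, 7
Maximum ratio: 7
Cauchy's bound: |r| <= 1 + 7 = 8

Upper bound = 8


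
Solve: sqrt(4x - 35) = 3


Square both sides: 4x - 35 = 3^2 = 9
4x = 9 + 35 = 44
x = 11
Check: sqrt(4*11 - 35) = sqrt(9) = 3 ✓

x = 11


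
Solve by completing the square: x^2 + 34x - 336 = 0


Start: x^2 + 34x - 336 = 0
Move constant: x^2 + 34x = 336
Half of 34 is 17, squared is 289
Add 289 to both sides: x^2 + 34x + 289 = 625
(x + 17)^2 = 625
x + 17 = ±25
x = -17 + 25 = 8 or x = -17 - 25 = -42

x = -42, x = 8


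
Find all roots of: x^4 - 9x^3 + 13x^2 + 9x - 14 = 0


Let p(x) = x^4 - 9x^3 + 13x^2 + 9x - 14. By the rational root theorem (leading coefficient 1), any rational root is an integer divisor of 14: try ±1, ±2, ... in turn.
Test x = 1: value = 0 ✓, so (x - 1) is a factor.
Synthetic division by (x - 1): bring down 1; 1(1) - 9 = -8; (-8)(1) + 13 = 5; 5(1) + 9 = 14; 14(1) - 14 = 0 → quotient x^3 - 8x^2 + 5x + 14, remainder 0.
Continue with the quotient x^3 - 8x^2 + 5x + 14 (candidates must divide 14; re-test x = 1 first in case it repeats).
Test x = 1: value = 12 ≠ 0.
Test x = -1: value = 0 ✓, so (x + 1) is a factor.
Synthetic division by (x + 1): bring down 1; 1(-1) - 8 = -9; (-9)(-1) + 5 = 14; 14(-1) + 14 = 0 → quotient x^2 - 9x + 14, remainder 0.
Solve the quadratic x^2 - 9x + 14 = 0: discriminant = (-9)^2 - 4(1)(14) = 81 - 56 = 25.
sqrt(25) = 5, so x = (9 ± 5)/2: x = 7 or x = 2.
Collecting all roots found:

x = -1, x = 1, x = 2, x = 7


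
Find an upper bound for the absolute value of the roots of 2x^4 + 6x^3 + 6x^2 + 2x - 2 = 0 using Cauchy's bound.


Cauchy's bound: all roots r satisfy |r| <= 1 + max(|a_i/a_n|) for i = 0,...,n-1
where a_n is the leading coefficient.

Coefficients: [2, 6, 6, 2, -2]
Leading coefficient a_n = 2
Ratios |a_i/a_n|: 3, 3, 1, 1
Maximum ratio: 3
Cauchy's bound: |r| <= 1 + 3 = 4

Upper bound = 4


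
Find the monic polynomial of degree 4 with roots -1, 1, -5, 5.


A monic polynomial with roots -1, 1, -5, 5 is:
p(x) = (x + 1)(x - 1)(x + 5)(x - 5)
After multiplying by (x + 1): x + 1
After multiplying by (x - 1): x^2 - 1
After multiplying by (x + 5): x^3 + 5x^2 - x - 5
After multiplying by (x - 5): x^4 - 26x^2 + 25

x^4 - 26x^2 + 25


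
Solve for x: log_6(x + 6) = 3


Convert to exponential form: x + 6 = 6^3 = 216
x = 216 - 6 = 210
Check: log_6(210 + 6) = log_6(216) = log_6(216) = 3 ✓

x = 210


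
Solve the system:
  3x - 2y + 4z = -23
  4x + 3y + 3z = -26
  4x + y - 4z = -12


Using Cramer's rule. Expand each determinant along the first row.
D  = 3*[3*(-4) - 3*1] - (-2)*[4*(-4) - 3*4] + 4*[4*1 - 3*4]
  = 3*(-15) - (-2)*(-28) + 4*(-8) = -133
Dx = (-23)*[3*(-4) - 3*1] - (-2)*[(-26)*(-4) - 3*(-12)] + 4*[(-26)*1 - 3*(-12)]
  = (-23)*(-15) - (-2)*(140) + 4*(10) = 665
Dy = 3*[(-26)*(-4) - 3*(-12)] - (-23)*[4*(-4) - 3*4] + 4*[4*(-12) - (-26)*4]
  = 3*(140) - (-23)*(-28) + 4*(56) = 0
Dz = 3*[3*(-12) - (-26)*1] - (-2)*[4*(-12) - (-26)*4] + (-23)*[4*1 - 3*4]
  = 3*(-10) - (-2)*(56) + (-23)*(-8) = 266
x = Dx/D = 665/-133 = -5, y = Dy/D = 0/-133 = 0, z = Dz/D = 266/-133 = -2
Check eq1: (3)(-5) + (-2)(0) + (4)(-2) = -23 = -23 ✓
Check eq2: (4)(-5) + (3)(0) + (3)(-2) = -26 = -26 ✓
Check eq3: (4)(-5) + (1)(0) + (-4)(-2) = -12 = -12 ✓

x = -5, y = 0, z = -2


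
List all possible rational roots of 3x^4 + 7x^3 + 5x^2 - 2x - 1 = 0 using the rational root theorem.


Rational root theorem: possible roots are ±p/q where:
  p divides the constant term (-1): p ∈ {1}
  q divides the leading coefficient (3): q ∈ {1, 3}

All possible rational roots: -1, -1/3, 1/3, 1

-1, -1/3, 1/3, 1


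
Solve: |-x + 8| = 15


An absolute value equation |expr| = 15 gives two cases:
Case 1: -x + 8 = 15
  -x = 7, so x = -7
Case 2: -x + 8 = -15
  -x = -23, so x = 23

x = -7, x = 23


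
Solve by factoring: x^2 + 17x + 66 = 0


We need two numbers that multiply to 66 and add to 17.
Those numbers are 6 and 11 (since 6 * 11 = 66 and 6 + 11 = 17).
So x^2 + 17x + 66 = (x + 6)(x + 11) = 0
Setting each factor to zero: x = -6 or x = -11

x = -11, x = -6


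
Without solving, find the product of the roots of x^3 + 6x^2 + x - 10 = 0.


By Vieta's formulas for x^3 + bx^2 + cx + d = 0:
  r1 + r2 + r3 = -b/a = -6
  r1*r2 + r1*r3 + r2*r3 = c/a = 1
  r1*r2*r3 = -d/a = 10


Product = 10


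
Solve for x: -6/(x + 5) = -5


Multiply both sides by (x + 5): -6 = -5(x + 5)
Distribute: -6 = -5x - 25
-5x = -6 + 25 = 19
x = -19/5

x = -19/5


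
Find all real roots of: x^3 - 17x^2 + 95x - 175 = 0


Let p(x) = x^3 - 17x^2 + 95x - 175. By the rational root theorem (leading coefficient 1), any rational root is an integer divisor of 175: try ±1, ±2, ... in turn.
Test x = 1: value = -96 ≠ 0.
Test x = -1: value = -288 ≠ 0.
Test x = 5: value = 0 ✓, so (x - 5) is a factor.
Synthetic division by (x - 5): bring down 1; 1(5) - 17 = -12; (-12)(5) + 95 = 35; 35(5) - 175 = 0 → quotient x^2 - 12x + 35, remainder 0.
Solve the quadratic x^2 - 12x + 35 = 0: discriminant = (-12)^2 - 4(1)(35) = 144 - 140 = 4.
sqrt(4) = 2, so x = (12 ± 2)/2: x = 7 or x = 5.

x = 5 (multiplicity 2), x = 7


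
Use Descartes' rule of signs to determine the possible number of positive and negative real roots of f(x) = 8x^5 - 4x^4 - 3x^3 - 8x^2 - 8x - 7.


Descartes' rule of signs:

For positive roots, count sign changes in f(x) = 8x^5 - 4x^4 - 3x^3 - 8x^2 - 8x - 7:
Signs of coefficients: +, -, -, -, -, -
Number of sign changes: 1
Possible positive real roots: 1

For negative roots, examine f(-x) = -8x^5 - 4x^4 + 3x^3 - 8x^2 + 8x - 7:
Signs of coefficients: -, -, +, -, +, -
Number of sign changes: 4
Possible negative real roots: 4, 2, 0

Positive roots: 1; Negative roots: 4 or 2 or 0


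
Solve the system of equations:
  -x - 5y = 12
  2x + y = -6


Using Cramer's rule:
Determinant D = (-1)(1) - (2)(-5) = -1 + 10 = 9
Dx = (12)(1) - (-6)(-5) = 12 - 30 = -18
Dy = (-1)(-6) - (2)(12) = 6 - 24 = -18
x = Dx/D = -18/9 = -2
y = Dy/D = -18/9 = -2

x = -2, y = -2


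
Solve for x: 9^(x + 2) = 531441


Express both sides with the same base.
531441 = 9^6
Since the bases match, equate exponents: x + 2 = 6
So x = 6 - (2) = 4

x = 4


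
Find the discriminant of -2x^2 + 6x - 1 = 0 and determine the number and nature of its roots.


For ax^2 + bx + c = 0, discriminant D = b^2 - 4ac
Here a = -2, b = 6, c = -1
D = (6)^2 - 4(-2)(-1) = 36 - 8 = 28

D = 28 > 0 but not a perfect square
The equation has 2 distinct real irrational roots.

Discriminant = 28, 2 distinct real irrational roots


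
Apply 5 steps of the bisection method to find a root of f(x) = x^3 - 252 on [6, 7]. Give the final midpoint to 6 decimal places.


f(x) = x^3 - 252
f(6) = -36 < 0
f(7) = 91 > 0

Step 1: midpoint = (6.000000 + 7.000000)/2 = 6.500000
  f(6.500000) = 22.625000
  f(mid) > 0, so root is in [6.000000, 6.500000]

Step 2: midpoint = (6.000000 + 6.500000)/2 = 6.250000
  f(6.250000) = -7.859375
  f(mid) < 0, so root is in [6.250000, 6.500000]

Step 3: midpoint = (6.250000 + 6.500000)/2 = 6.375000
  f(6.375000) = 7.083984
  f(mid) > 0, so root is in [6.250000, 6.375000]

Step 4: midpoint = (6.250000 + 6.375000)/2 = 6.312500
  f(6.312500) = -0.461670
  f(mid) < 0, so root is in [6.312500, 6.375000]

Step 5: midpoint = (6.312500 + 6.375000)/2 = 6.343750
  f(6.343750) = 3.292572
  f(mid) > 0, so root is in [6.312500, 6.343750]

midpoint = 6.343750


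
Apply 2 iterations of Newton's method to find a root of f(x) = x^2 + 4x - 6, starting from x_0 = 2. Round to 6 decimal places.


Newton's method: x_(n+1) = x_n - f(x_n)/f'(x_n)
f(x) = x^2 + 4x - 6
f'(x) = 2x + 4

Iteration 1:
  f(2.000000) = 6.000000
  f'(2.000000) = 8.000000
  x_1 = 2.000000 - (6.000000)/(8.000000) = 1.250000

Iteration 2:
  f(1.250000) = 0.562500
  f'(1.250000) = 6.500000
  x_2 = 1.250000 - (0.562500)/(6.500000) = 1.163462

x_2 = 1.163462


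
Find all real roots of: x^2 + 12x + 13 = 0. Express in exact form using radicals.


Using the quadratic formula: x = (-b ± sqrt(b^2 - 4ac)) / (2a)
Here a = 1, b = 12, c = 13
Discriminant = b^2 - 4ac = 12^2 - 4(1)(13) = 144 - 52 = 92
Since discriminant = 92 > 0, there are two real roots.
x = (-12 ± 2*sqrt(23)) / 2
Simplifying: x = -6 ± sqrt(23)
Numerically: x ≈ -1.2042 or x ≈ -10.7958

x = -6 + sqrt(23) or x = -6 - sqrt(23)


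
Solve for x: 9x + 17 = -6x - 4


Starting with: 9x + 17 = -6x - 4
Move all x terms to left: (9 + 6)x = -4 - 17
Simplify: 15x = -21
Divide both sides by 15: x = -7/5

x = -7/5


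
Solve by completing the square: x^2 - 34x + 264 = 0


Start: x^2 - 34x + 264 = 0
Move constant: x^2 - 34x = -264
Half of -34 is -17, squared is 289
Add 289 to both sides: x^2 - 34x + 289 = 25
(x - 17)^2 = 25
x - 17 = ±5
x = 17 + 5 = 22 or x = 17 - 5 = 12

x = 12, x = 22


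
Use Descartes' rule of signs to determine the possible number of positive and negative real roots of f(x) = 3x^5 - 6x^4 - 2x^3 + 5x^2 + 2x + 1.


Descartes' rule of signs:

For positive roots, count sign changes in f(x) = 3x^5 - 6x^4 - 2x^3 + 5x^2 + 2x + 1:
Signs of coefficients: +, -, -, +, +, +
Number of sign changes: 2
Possible positive real roots: 2, 0

For negative roots, examine f(-x) = -3x^5 - 6x^4 + 2x^3 + 5x^2 - 2x + 1:
Signs of coefficients: -, -, +, +, -, +
Number of sign changes: 3
Possible negative real roots: 3, 1

Positive roots: 2 or 0; Negative roots: 3 or 1


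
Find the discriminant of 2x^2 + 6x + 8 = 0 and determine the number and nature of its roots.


For ax^2 + bx + c = 0, discriminant D = b^2 - 4ac
Here a = 2, b = 6, c = 8
D = (6)^2 - 4(2)(8) = 36 - 64 = -28

D = -28 < 0
The equation has no real roots (2 complex conjugate roots).

Discriminant = -28, no real roots (2 complex conjugate roots)


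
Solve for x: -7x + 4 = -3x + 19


Starting with: -7x + 4 = -3x + 19
Move all x terms to left: (-7 + 3)x = 19 - 4
Simplify: -4x = 15
Divide both sides by -4: x = -15/4

x = -15/4


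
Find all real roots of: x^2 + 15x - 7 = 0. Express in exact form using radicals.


Using the quadratic formula: x = (-b ± sqrt(b^2 - 4ac)) / (2a)
Here a = 1, b = 15, c = -7
Discriminant = b^2 - 4ac = 15^2 - 4(1)(-7) = 225 + 28 = 253
Since discriminant = 253 > 0, there are two real roots.
x = (-15 ± sqrt(253)) / 2
Numerically: x ≈ 0.4530 or x ≈ -15.4530

x = (-15 + sqrt(253)) / 2 or x = (-15 - sqrt(253)) / 2


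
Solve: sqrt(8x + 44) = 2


Square both sides: 8x + 44 = 2^2 = 4
8x = 4 - 44 = -40
x = -5
Check: sqrt(8*(-5) + 44) = sqrt(4) = 2 ✓

x = -5


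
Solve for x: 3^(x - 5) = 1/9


Express both sides with the same base.
1/9 = 3^(-2)
Since the bases match, equate exponents: x - 5 = -2
So x = -2 - (-5) = 3

x = 3


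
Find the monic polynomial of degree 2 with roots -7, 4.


A monic polynomial with roots -7, 4 is:
p(x) = (x + 7)(x - 4)
After multiplying by (x + 7): x + 7
After multiplying by (x - 4): x^2 + 3x - 28

x^2 + 3x - 28


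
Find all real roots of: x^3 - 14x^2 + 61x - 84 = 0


Let p(x) = x^3 - 14x^2 + 61x - 84. By the rational root theorem (leading coefficient 1), any rational root is an integer divisor of 84: try ±1, ±2, ... in turn.
Test x = 1: value = -36 ≠ 0.
Test x = -1: value = -160 ≠ 0.
Test x = 2: value = -10 ≠ 0.
Test x = -2: value = -270 ≠ 0.
Test x = 3: value = 0 ✓, so (x - 3) is a factor.
Synthetic division by (x - 3): bring down 1; 1(3) - 14 = -11; (-11)(3) + 61 = 28; 28(3) - 84 = 0 → quotient x^2 - 11x + 28, remainder 0.
Solve the quadratic x^2 - 11x + 28 = 0: discriminant = (-11)^2 - 4(1)(28) = 121 - 112 = 9.
sqrt(9) = 3, so x = (11 ± 3)/2: x = 7 or x = 4.

x = 3, x = 4, x = 7


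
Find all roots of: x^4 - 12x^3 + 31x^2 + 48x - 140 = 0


Let p(x) = x^4 - 12x^3 + 31x^2 + 48x - 140. By the rational root theorem (leading coefficient 1), any rational root is an integer divisor of 140: try ±1, ±2, ... in turn.
Test x = 1: value = -72 ≠ 0.
Test x = -1: value = -144 ≠ 0.
Test x = 2: value = 0 ✓, so (x - 2) is a factor.
Synthetic division by (x - 2): bring down 1; 1(2) - 12 = -10; (-10)(2) + 31 = 11; 11(2) + 48 = 70; 70(2) - 140 = 0 → quotient x^3 - 10x^2 + 11x + 70, remainder 0.
Continue with the quotient x^3 - 10x^2 + 11x + 70 (candidates must divide 70; re-test x = 2 first in case it repeats).
Test x = 2: value = 60 ≠ 0.
Test x = -2: value = 0 ✓, so (x + 2) is a factor.
Synthetic division by (x + 2): bring down 1; 1(-2) - 10 = -12; (-12)(-2) + 11 = 35; 35(-2) + 70 = 0 → quotient x^2 - 12x + 35, remainder 0.
Solve the quadratic x^2 - 12x + 35 = 0: discriminant = (-12)^2 - 4(1)(35) = 144 - 140 = 4.
sqrt(4) = 2, so x = (12 ± 2)/2: x = 7 or x = 5.
Collecting all roots found:

x = -2, x = 2, x = 5, x = 7


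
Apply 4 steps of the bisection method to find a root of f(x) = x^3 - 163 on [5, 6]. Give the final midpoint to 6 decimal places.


f(x) = x^3 - 163
f(5) = -38 < 0
f(6) = 53 > 0

Step 1: midpoint = (5.000000 + 6.000000)/2 = 5.500000
  f(5.500000) = 3.375000
  f(mid) > 0, so root is in [5.000000, 5.500000]

Step 2: midpoint = (5.000000 + 5.500000)/2 = 5.250000
  f(5.250000) = -18.296875
  f(mid) < 0, so root is in [5.250000, 5.500000]

Step 3: midpoint = (5.250000 + 5.500000)/2 = 5.375000
  f(5.375000) = -7.712891
  f(mid) < 0, so root is in [5.375000, 5.500000]

Step 4: midpoint = (5.375000 + 5.500000)/2 = 5.437500
  f(5.437500) = -2.232666
  f(mid) < 0, so root is in [5.437500, 5.500000]

midpoint = 5.437500


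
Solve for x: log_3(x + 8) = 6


Convert to exponential form: x + 8 = 3^6 = 729
x = 729 - 8 = 721
Check: log_3(721 + 8) = log_3(729) = log_3(729) = 6 ✓

x = 721


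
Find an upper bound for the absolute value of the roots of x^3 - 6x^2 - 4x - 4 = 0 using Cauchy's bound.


Cauchy's bound: all roots r satisfy |r| <= 1 + max(|a_i/a_n|) for i = 0,...,n-1
where a_n is the leading coefficient.

Coefficients: [1, -6, -4, -4]
Leading coefficient a_n = 1
Ratios |a_i/a_n|: 6, 4, 4
Maximum ratio: 6
Cauchy's bound: |r| <= 1 + 6 = 7

Upper bound = 7


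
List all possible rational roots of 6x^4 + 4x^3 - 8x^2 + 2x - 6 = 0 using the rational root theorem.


Rational root theorem: possible roots are ±p/q where:
  p divides the constant term (-6): p ∈ {1, 2, 3, 6}
  q divides the leading coefficient (6): q ∈ {1, 2, 3, 6}

All possible rational roots: -6, -3, -2, -3/2, -1, -2/3, -1/2, -1/3, -1/6, 1/6, 1/3, 1/2, 2/3, 1, 3/2, 2, 3, 6

-6, -3, -2, -3/2, -1, -2/3, -1/2, -1/3, -1/6, 1/6, 1/3, 1/2, 2/3, 1, 3/2, 2, 3, 6


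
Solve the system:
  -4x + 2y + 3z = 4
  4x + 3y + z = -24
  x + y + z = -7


Using Cramer's rule. Expand each determinant along the first row.
D  = (-4)*[3*1 - 1*1] - 2*[4*1 - 1*1] + 3*[4*1 - 3*1]
  = (-4)*(2) - 2*(3) + 3*(1) = -11
Dx = 4*[3*1 - 1*1] - 2*[(-24)*1 - 1*(-7)] + 3*[(-24)*1 - 3*(-7)]
  = 4*(2) - 2*(-17) + 3*(-3) = 33
Dy = (-4)*[(-24)*1 - 1*(-7)] - 4*[4*1 - 1*1] + 3*[4*(-7) - (-24)*1]
  = (-4)*(-17) - 4*(3) + 3*(-4) = 44
Dz = (-4)*[3*(-7) - (-24)*1] - 2*[4*(-7) - (-24)*1] + 4*[4*1 - 3*1]
  = (-4)*(3) - 2*(-4) + 4*(1) = 0
x = Dx/D = 33/-11 = -3, y = Dy/D = 44/-11 = -4, z = Dz/D = 0/-11 = 0
Check eq1: (-4)(-3) + (2)(-4) + (3)(0) = 4 = 4 ✓
Check eq2: (4)(-3) + (3)(-4) + (1)(0) = -24 = -24 ✓
Check eq3: (1)(-3) + (1)(-4) + (1)(0) = -7 = -7 ✓

x = -3, y = -4, z = 0


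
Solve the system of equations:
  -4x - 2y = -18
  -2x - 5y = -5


Using Cramer's rule:
Determinant D = (-4)(-5) - (-2)(-2) = 20 - 4 = 16
Dx = (-18)(-5) - (-5)(-2) = 90 - 10 = 80
Dy = (-4)(-5) - (-2)(-18) = 20 - 36 = -16
x = Dx/D = 80/16 = 5
y = Dy/D = -16/16 = -1

x = 5, y = -1


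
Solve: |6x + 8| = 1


An absolute value equation |expr| = 1 gives two cases:
Case 1: 6x + 8 = 1
  6x = -7, so x = -7/6
Case 2: 6x + 8 = -1
  6x = -9, so x = -3/2

x = -3/2, x = -7/6


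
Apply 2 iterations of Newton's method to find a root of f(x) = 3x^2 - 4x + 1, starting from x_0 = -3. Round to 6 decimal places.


Newton's method: x_(n+1) = x_n - f(x_n)/f'(x_n)
f(x) = 3x^2 - 4x + 1
f'(x) = 6x - 4

Iteration 1:
  f(-3.000000) = 40.000000
  f'(-3.000000) = -22.000000
  x_1 = -3.000000 - (40.000000)/(-22.000000) = -1.181818

Iteration 2:
  f(-1.181818) = 9.917355
  f'(-1.181818) = -11.090909
  x_2 = -1.181818 - (9.917355)/(-11.090909) = -0.287630

x_2 = -0.287630


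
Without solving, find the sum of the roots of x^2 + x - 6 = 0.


By Vieta's formulas for ax^2 + bx + c = 0:
  Sum of roots = -b/a
  Product of roots = c/a

Here a = 1, b = 1, c = -6
Sum = -(1)/1 = -1
Product = -6/1 = -6

Sum = -1


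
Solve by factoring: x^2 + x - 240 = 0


We need two numbers that multiply to -240 and add to 1.
Those numbers are 16 and -15 (since 16 * (-15) = -240 and 16 + (-15) = 1).
So x^2 + x - 240 = (x + 16)(x - 15) = 0
Setting each factor to zero: x = -16 or x = 15

x = -16, x = 15


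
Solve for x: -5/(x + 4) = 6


Multiply both sides by (x + 4): -5 = 6(x + 4)
Distribute: -5 = 6x + 24
6x = -5 - 24 = -29
x = -29/6

x = -29/6


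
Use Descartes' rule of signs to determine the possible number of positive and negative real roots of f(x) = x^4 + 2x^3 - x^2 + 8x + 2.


Descartes' rule of signs:

For positive roots, count sign changes in f(x) = x^4 + 2x^3 - x^2 + 8x + 2:
Signs of coefficients: +, +, -, +, +
Number of sign changes: 2
Possible positive real roots: 2, 0

For negative roots, examine f(-x) = x^4 - 2x^3 - x^2 - 8x + 2:
Signs of coefficients: +, -, -, -, +
Number of sign changes: 2
Possible negative real roots: 2, 0

Positive roots: 2 or 0; Negative roots: 2 or 0
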